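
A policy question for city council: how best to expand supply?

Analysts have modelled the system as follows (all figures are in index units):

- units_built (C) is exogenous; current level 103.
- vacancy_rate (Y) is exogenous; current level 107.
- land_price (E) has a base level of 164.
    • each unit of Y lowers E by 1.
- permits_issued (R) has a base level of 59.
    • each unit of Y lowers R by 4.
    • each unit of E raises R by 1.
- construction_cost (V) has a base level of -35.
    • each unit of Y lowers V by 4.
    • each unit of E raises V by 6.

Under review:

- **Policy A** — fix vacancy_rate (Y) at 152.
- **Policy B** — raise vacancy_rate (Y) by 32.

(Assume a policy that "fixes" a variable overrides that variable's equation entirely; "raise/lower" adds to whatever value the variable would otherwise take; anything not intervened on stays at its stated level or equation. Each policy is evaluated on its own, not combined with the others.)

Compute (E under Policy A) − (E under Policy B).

-13

Policy A (Y := 152):
  Y = 152
  E = 164 − 152 = 12
Policy B (Y + 32):
  Y = 107 + 32 = 139
  E = 164 − 139 = 25
E: 12 − 25 = -13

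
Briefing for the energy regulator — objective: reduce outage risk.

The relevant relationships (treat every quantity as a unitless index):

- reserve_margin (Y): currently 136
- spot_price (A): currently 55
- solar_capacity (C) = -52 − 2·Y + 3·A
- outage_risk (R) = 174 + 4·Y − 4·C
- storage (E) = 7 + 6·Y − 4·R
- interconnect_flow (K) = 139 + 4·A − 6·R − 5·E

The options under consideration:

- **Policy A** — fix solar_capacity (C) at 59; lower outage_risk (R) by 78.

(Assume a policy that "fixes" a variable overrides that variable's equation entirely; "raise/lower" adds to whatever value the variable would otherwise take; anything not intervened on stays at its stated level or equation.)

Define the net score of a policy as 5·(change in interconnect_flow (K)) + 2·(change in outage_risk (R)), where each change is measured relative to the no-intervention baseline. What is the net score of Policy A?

-68400

Baseline:
  Y = 136
  A = 55
  C = -52 − 2·136 + 3·55 = -159
  R = 174 + 4·136 − 4·(-159) = 1354
  E = 7 + 6·136 − 4·1354 = -4593
  K = 139 + 4·55 − 6·1354 − 5·(-4593) = 15200
Policy A (C := 59, R − 78):
  Y = 136
  A = 55
  C = 59
  R = 174 + 4·136 − 4·59 (−78 from intervention) = 404
  E = 7 + 6·136 − 4·404 = -793
  K = 139 + 4·55 − 6·404 − 5·(-793) = 1900
ΔK = 1900 − 15200 = -13300; ΔR = 404 − 1354 = -950
Score = 5·(-13300) + 2·(-950) = -68400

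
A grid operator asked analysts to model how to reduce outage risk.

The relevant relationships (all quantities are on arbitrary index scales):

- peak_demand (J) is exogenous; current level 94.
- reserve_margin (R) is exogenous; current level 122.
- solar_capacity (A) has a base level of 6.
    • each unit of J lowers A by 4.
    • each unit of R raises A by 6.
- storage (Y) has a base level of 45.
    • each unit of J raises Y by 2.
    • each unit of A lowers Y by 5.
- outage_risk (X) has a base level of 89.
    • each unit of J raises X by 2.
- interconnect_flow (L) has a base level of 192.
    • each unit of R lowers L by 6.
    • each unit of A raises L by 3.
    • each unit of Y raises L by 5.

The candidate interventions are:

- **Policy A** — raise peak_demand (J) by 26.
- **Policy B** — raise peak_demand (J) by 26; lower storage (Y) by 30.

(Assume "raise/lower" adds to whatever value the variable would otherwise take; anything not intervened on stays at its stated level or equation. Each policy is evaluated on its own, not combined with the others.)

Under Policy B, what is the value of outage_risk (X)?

Policy B (J + 26, Y − 30):
  J = 94 + 26 = 120
  X = 89 + 2·120 = 329

329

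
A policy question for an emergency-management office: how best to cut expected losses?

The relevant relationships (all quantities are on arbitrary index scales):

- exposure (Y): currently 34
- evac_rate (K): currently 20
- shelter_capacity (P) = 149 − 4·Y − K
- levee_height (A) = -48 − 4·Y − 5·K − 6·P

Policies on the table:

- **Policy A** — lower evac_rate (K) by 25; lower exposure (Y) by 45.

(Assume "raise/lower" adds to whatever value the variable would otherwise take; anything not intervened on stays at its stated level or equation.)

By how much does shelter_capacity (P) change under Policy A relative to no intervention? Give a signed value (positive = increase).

Baseline:
  Y = 34
  K = 20
  P = 149 − 4·34 − 20 = -7
Policy A (K − 25, Y − 45):
  Y = 34 − 45 = -11
  K = 20 − 25 = -5
  P = 149 − 4·(-11) − (-5) = 198
Change in P: 198 − (-7) = 205

205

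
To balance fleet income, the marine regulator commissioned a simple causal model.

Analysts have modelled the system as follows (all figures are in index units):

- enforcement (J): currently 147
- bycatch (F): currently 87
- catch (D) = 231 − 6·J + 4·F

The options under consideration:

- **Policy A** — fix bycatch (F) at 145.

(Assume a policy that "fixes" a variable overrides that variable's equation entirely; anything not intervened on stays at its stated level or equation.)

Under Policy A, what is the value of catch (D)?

-71

Policy A (F := 145):
  J = 147
  F = 145
  D = 231 − 6·147 + 4·145 = -71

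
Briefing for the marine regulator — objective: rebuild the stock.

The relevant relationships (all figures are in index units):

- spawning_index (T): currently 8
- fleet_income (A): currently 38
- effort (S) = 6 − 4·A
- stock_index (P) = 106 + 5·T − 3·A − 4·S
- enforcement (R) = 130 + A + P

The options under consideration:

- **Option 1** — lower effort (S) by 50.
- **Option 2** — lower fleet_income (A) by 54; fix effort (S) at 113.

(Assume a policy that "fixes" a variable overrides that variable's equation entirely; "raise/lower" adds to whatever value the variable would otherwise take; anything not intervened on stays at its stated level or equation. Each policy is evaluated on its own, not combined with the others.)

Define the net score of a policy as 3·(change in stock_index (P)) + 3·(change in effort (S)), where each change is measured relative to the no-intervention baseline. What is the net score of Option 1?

Baseline:
  T = 8
  A = 38
  S = 6 − 4·38 = -146
  P = 106 + 5·8 − 3·38 − 4·(-146) = 616
Option 1 (S − 50):
  T = 8
  A = 38
  S = 6 − 4·38 (−50 from intervention) = -196
  P = 106 + 5·8 − 3·38 − 4·(-196) = 816
ΔP = 816 − 616 = 200; ΔS = -196 − (-146) = -50
Score = 3·200 + 3·(-50) = 450

450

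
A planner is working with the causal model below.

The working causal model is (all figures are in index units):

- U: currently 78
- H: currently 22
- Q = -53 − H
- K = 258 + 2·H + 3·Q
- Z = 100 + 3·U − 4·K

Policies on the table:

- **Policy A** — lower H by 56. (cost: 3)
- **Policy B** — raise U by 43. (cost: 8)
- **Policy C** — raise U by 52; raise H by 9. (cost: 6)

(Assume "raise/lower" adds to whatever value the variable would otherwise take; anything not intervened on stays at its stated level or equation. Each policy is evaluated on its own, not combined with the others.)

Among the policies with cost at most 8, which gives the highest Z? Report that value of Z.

218

Policy A (H − 56):
  U = 78
  H = 22 − 56 = -34
  Q = -53 − (-34) = -19
  K = 258 + 2·(-34) + 3·(-19) = 133
  Z = 100 + 3·78 − 4·133 = -198
Policy B (U + 43):
  U = 78 + 43 = 121
  H = 22
  Q = -53 − 22 = -75
  K = 258 + 2·22 + 3·(-75) = 77
  Z = 100 + 3·121 − 4·77 = 155
Policy C (U + 52, H + 9):
  U = 78 + 52 = 130
  H = 22 + 9 = 31
  Q = -53 − 31 = -84
  K = 258 + 2·31 + 3·(-84) = 68
  Z = 100 + 3·130 − 4·68 = 218
Comparing — Policy A: Z=-198, Policy B: Z=155, Policy C: Z=218. Highest is 218 (Policy C).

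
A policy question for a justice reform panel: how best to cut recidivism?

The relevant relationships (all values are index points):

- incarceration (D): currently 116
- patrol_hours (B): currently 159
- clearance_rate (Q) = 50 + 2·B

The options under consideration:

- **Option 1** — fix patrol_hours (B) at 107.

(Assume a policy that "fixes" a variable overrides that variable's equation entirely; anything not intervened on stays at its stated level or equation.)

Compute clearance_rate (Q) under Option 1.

Option 1 (B := 107):
  B = 107
  Q = 50 + 2·107 = 264

264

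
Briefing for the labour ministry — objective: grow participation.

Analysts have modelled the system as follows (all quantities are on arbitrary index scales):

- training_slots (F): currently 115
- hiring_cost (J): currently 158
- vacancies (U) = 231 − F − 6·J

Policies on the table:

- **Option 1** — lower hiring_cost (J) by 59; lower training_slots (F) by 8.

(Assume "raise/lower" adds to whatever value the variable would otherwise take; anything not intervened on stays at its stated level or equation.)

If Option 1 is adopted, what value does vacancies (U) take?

-470

Option 1 (J − 59, F − 8):
  F = 115 − 8 = 107
  J = 158 − 59 = 99
  U = 231 − 107 − 6·99 = -470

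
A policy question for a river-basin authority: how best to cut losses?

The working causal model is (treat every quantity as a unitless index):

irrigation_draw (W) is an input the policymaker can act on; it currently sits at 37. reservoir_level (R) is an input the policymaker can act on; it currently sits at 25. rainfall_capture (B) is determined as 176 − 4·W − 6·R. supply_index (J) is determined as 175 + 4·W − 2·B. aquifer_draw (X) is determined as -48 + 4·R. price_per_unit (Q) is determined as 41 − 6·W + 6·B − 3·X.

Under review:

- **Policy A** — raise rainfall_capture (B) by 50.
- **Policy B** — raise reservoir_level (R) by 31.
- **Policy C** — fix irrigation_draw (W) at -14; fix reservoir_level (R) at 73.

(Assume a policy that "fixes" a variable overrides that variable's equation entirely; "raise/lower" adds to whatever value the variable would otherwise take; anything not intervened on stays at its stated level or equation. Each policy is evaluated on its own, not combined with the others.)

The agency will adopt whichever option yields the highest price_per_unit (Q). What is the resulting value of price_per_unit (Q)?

-769

Policy A (B + 50):
  W = 37
  R = 25
  B = 176 − 4·37 − 6·25 (+50 from intervention) = -72
  X = -48 + 4·25 = 52
  Q = 41 − 6·37 + 6·(-72) − 3·52 = -769
Policy B (R + 31):
  W = 37
  R = 25 + 31 = 56
  B = 176 − 4·37 − 6·56 = -308
  X = -48 + 4·56 = 176
  Q = 41 − 6·37 + 6·(-308) − 3·176 = -2557
Policy C (W := -14, R := 73):
  W = -14
  R = 73
  B = 176 − 4·(-14) − 6·73 = -206
  X = -48 + 4·73 = 244
  Q = 41 − 6·(-14) + 6·(-206) − 3·244 = -1843
Comparing — Policy A: Q=-769, Policy B: Q=-2557, Policy C: Q=-1843. Highest is -769 (Policy A).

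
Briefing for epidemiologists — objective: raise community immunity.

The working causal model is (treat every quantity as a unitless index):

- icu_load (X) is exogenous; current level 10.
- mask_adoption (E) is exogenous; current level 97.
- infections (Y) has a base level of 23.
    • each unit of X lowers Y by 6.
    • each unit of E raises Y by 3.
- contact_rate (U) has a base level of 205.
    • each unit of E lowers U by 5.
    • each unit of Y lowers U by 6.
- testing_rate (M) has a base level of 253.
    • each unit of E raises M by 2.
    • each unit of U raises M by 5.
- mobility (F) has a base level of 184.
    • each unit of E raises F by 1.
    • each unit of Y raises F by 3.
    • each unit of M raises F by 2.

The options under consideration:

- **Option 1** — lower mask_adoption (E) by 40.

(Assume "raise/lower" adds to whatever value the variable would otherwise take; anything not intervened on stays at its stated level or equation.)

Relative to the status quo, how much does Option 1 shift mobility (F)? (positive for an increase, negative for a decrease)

Baseline:
  X = 10
  E = 97
  Y = 23 − 6·10 + 3·97 = 254
  U = 205 − 5·97 − 6·254 = -1804
  M = 253 + 2·97 + 5·(-1804) = -8573
  F = 184 + 97 + 3·254 + 2·(-8573) = -16103
Option 1 (E − 40):
  X = 10
  E = 97 − 40 = 57
  Y = 23 − 6·10 + 3·57 = 134
  U = 205 − 5·57 − 6·134 = -884
  M = 253 + 2·57 + 5·(-884) = -4053
  F = 184 + 57 + 3·134 + 2·(-4053) = -7463
Change in F: -7463 − (-16103) = 8640

8640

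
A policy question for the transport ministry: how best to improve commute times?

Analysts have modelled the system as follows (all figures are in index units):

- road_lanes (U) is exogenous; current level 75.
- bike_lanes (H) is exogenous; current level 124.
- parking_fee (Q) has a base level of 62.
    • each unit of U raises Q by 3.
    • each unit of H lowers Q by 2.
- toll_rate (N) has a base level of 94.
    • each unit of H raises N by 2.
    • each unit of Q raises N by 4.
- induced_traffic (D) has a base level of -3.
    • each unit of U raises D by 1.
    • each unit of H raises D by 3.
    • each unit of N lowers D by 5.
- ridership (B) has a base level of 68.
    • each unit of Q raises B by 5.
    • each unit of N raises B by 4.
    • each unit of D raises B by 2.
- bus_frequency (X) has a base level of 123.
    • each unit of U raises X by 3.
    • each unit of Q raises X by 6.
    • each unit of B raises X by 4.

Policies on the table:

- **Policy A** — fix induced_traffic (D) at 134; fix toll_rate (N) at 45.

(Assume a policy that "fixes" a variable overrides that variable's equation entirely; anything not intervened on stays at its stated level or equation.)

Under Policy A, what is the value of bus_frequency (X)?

Policy A (D := 134, N := 45):
  U = 75
  H = 124
  Q = 62 + 3·75 − 2·124 = 39
  N = 45
  D = 134
  B = 68 + 5·39 + 4·45 + 2·134 = 711
  X = 123 + 3·75 + 6·39 + 4·711 = 3426

3426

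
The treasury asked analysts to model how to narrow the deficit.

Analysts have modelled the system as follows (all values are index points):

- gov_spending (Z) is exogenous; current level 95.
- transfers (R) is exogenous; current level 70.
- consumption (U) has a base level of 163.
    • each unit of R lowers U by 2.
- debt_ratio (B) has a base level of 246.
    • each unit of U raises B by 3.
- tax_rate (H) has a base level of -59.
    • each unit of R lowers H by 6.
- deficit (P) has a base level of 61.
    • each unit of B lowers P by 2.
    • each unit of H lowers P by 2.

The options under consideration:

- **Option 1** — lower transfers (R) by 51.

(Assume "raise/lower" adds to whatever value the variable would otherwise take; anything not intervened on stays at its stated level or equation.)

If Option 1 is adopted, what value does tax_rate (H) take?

-173

Option 1 (R − 51):
  R = 70 − 51 = 19
  H = -59 − 6·19 = -173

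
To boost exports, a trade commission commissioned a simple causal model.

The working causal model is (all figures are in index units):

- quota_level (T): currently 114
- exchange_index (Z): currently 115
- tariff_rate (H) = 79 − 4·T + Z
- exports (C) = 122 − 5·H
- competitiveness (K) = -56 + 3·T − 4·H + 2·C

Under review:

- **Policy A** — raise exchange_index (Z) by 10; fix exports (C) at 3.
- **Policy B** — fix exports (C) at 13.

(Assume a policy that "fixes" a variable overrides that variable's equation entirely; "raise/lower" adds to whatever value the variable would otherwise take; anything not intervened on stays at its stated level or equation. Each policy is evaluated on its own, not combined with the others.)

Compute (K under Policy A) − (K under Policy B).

Policy A (Z + 10, C := 3):
  T = 114
  Z = 115 + 10 = 125
  H = 79 − 4·114 + 125 = -252
  C = 3
  K = -56 + 3·114 − 4·(-252) + 2·3 = 1300
Policy B (C := 13):
  T = 114
  Z = 115
  H = 79 − 4·114 + 115 = -262
  C = 13
  K = -56 + 3·114 − 4·(-262) + 2·13 = 1360
K: 1300 − 1360 = -60

-60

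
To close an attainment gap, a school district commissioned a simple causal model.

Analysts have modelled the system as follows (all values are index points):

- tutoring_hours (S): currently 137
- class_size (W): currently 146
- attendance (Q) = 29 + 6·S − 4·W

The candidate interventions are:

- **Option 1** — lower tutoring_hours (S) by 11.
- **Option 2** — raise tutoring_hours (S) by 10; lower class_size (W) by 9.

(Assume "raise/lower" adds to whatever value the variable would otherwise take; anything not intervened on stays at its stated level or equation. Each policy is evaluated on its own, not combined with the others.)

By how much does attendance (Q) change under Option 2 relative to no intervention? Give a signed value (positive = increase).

96

Baseline:
  S = 137
  W = 146
  Q = 29 + 6·137 − 4·146 = 267
Option 2 (S + 10, W − 9):
  S = 137 + 10 = 147
  W = 146 − 9 = 137
  Q = 29 + 6·147 − 4·137 = 363
Change in Q: 363 − 267 = 96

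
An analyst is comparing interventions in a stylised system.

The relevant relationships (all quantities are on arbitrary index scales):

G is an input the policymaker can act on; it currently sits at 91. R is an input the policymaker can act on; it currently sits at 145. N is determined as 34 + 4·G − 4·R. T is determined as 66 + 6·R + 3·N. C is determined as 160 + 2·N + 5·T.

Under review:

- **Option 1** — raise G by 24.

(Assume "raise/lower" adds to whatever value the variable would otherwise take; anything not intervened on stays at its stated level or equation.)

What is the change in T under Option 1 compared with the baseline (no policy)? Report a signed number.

Baseline:
  G = 91
  R = 145
  N = 34 + 4·91 − 4·145 = -182
  T = 66 + 6·145 + 3·(-182) = 390
Option 1 (G + 24):
  G = 91 + 24 = 115
  R = 145
  N = 34 + 4·115 − 4·145 = -86
  T = 66 + 6·145 + 3·(-86) = 678
Change in T: 678 − 390 = 288

288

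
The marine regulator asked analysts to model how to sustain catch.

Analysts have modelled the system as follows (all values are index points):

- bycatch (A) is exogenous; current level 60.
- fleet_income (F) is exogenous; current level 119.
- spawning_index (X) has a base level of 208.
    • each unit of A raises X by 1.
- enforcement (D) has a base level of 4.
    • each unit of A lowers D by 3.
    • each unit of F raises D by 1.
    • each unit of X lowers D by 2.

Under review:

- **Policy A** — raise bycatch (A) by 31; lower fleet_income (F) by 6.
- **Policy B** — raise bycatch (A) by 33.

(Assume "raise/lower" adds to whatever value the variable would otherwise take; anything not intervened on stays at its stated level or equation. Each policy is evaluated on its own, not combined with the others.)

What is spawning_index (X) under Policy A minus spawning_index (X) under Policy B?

Policy A (A + 31, F − 6):
  A = 60 + 31 = 91
  X = 208 + 91 = 299
Policy B (A + 33):
  A = 60 + 33 = 93
  X = 208 + 93 = 301
X: 299 − 301 = -2

-2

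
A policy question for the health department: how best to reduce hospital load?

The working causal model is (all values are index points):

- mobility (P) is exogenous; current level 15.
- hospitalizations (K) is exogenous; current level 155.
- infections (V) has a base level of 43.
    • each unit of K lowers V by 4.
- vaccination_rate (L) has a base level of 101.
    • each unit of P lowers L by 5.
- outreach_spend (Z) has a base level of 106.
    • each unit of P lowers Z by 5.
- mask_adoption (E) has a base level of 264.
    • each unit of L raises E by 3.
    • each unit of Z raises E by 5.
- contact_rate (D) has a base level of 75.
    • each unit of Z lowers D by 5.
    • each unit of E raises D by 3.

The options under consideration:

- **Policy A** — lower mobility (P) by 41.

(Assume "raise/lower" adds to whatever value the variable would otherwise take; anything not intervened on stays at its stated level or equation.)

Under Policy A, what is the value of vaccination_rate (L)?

231

Policy A (P − 41):
  P = 15 − 41 = -26
  L = 101 − 5·(-26) = 231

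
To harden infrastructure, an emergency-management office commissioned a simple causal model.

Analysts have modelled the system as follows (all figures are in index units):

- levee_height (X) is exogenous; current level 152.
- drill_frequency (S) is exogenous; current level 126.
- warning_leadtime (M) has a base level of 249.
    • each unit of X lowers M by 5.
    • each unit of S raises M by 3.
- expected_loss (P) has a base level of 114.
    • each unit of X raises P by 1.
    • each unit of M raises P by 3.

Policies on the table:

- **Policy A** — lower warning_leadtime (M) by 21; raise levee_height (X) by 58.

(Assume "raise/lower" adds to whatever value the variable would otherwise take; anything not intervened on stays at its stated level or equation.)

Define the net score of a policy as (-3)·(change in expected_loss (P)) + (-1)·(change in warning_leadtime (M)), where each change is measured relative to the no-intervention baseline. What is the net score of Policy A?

2936

Baseline:
  X = 152
  S = 126
  M = 249 − 5·152 + 3·126 = -133
  P = 114 + 152 + 3·(-133) = -133
Policy A (M − 21, X + 58):
  X = 152 + 58 = 210
  S = 126
  M = 249 − 5·210 + 3·126 (−21 from intervention) = -444
  P = 114 + 210 + 3·(-444) = -1008
ΔP = -1008 − (-133) = -875; ΔM = -444 − (-133) = -311
Score = (-3)·(-875) + (-1)·(-311) = 2936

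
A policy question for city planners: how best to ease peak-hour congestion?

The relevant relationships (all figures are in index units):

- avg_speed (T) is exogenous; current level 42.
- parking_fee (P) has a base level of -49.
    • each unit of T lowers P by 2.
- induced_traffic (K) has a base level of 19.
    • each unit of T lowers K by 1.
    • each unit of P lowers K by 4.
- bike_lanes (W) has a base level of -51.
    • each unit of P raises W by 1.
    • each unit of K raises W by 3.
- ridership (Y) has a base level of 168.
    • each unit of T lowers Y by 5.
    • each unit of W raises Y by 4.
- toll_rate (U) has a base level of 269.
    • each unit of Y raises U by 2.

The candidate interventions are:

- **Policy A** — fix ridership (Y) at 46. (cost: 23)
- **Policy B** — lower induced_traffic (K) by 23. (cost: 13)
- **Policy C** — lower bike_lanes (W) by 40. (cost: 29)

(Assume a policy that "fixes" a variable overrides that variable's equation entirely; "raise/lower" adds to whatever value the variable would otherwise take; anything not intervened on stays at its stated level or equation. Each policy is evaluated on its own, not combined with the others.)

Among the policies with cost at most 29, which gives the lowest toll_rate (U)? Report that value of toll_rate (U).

Policy A (Y := 46):
  T = 42
  P = -49 − 2·42 = -133
  K = 19 − 42 − 4·(-133) = 509
  W = -51 + (-133) + 3·509 = 1343
  Y = 46
  U = 269 + 2·46 = 361
Policy B (K − 23):
  T = 42
  P = -49 − 2·42 = -133
  K = 19 − 42 − 4·(-133) (−23 from intervention) = 486
  W = -51 + (-133) + 3·486 = 1274
  Y = 168 − 5·42 + 4·1274 = 5054
  U = 269 + 2·5054 = 10377
Policy C (W − 40):
  T = 42
  P = -49 − 2·42 = -133
  K = 19 − 42 − 4·(-133) = 509
  W = -51 + (-133) + 3·509 (−40 from intervention) = 1303
  Y = 168 − 5·42 + 4·1303 = 5170
  U = 269 + 2·5170 = 10609
Comparing — Policy A: U=361, Policy B: U=10377, Policy C: U=10609. Lowest is 361 (Policy A).

361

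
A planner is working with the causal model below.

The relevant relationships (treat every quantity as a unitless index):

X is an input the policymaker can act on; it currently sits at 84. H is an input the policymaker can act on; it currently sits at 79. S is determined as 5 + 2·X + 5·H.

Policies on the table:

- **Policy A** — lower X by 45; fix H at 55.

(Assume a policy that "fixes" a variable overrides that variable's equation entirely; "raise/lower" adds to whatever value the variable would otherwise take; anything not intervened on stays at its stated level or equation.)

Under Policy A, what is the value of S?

Policy A (X − 45, H := 55):
  X = 84 − 45 = 39
  H = 55
  S = 5 + 2·39 + 5·55 = 358

358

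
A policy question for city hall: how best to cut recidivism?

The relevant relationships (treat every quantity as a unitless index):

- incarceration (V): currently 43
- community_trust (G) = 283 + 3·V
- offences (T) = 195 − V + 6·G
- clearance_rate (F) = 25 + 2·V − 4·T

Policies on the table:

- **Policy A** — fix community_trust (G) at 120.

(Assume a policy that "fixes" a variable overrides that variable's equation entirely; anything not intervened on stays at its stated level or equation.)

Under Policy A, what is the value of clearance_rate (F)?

Policy A (G := 120):
  V = 43
  G = 120
  T = 195 − 43 + 6·120 = 872
  F = 25 + 2·43 − 4·872 = -3377

-3377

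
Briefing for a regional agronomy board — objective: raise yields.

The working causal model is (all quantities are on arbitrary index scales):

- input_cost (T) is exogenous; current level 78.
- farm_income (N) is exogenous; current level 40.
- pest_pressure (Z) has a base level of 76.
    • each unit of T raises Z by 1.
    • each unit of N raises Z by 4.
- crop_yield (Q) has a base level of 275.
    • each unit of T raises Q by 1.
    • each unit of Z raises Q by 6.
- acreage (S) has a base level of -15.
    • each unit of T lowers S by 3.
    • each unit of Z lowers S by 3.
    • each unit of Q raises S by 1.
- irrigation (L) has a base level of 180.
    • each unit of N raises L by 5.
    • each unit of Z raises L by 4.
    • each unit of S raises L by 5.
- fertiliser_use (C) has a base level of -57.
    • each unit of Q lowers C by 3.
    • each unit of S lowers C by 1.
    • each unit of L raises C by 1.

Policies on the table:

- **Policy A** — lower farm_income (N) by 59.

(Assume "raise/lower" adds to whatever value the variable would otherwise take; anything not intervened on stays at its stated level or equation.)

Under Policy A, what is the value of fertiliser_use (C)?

Policy A (N − 59):
  T = 78
  N = 40 − 59 = -19
  Z = 76 + 78 + 4·(-19) = 78
  Q = 275 + 78 + 6·78 = 821
  S = -15 − 3·78 − 3·78 + 821 = 338
  L = 180 + 5·(-19) + 4·78 + 5·338 = 2087
  C = -57 − 3·821 − 338 + 2087 = -771

-771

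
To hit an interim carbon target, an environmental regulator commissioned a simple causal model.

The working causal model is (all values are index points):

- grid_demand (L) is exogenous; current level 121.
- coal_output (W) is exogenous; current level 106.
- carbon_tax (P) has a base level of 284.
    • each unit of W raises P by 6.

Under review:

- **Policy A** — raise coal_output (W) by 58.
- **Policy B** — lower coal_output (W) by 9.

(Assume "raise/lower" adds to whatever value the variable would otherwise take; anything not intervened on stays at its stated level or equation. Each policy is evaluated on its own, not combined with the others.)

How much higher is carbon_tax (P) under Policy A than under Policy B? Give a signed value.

402

Policy A (W + 58):
  W = 106 + 58 = 164
  P = 284 + 6·164 = 1268
Policy B (W − 9):
  W = 106 − 9 = 97
  P = 284 + 6·97 = 866
P: 1268 − 866 = 402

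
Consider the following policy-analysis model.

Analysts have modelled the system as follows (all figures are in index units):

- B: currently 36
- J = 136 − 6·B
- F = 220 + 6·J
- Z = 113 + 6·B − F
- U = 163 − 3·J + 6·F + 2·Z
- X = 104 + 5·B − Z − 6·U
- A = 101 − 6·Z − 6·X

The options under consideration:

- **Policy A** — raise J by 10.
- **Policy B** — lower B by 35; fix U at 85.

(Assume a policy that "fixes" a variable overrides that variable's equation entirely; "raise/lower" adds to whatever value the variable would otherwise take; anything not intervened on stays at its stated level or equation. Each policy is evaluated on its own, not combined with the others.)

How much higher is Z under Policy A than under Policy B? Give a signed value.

1410

Policy A (J + 10):
  B = 36
  J = 136 − 6·36 (+10 from intervention) = -70
  F = 220 + 6·(-70) = -200
  Z = 113 + 6·36 − (-200) = 529
Policy B (B − 35, U := 85):
  B = 36 − 35 = 1
  J = 136 − 6·1 = 130
  F = 220 + 6·130 = 1000
  Z = 113 + 6·1 − 1000 = -881
Z: 529 − (-881) = 1410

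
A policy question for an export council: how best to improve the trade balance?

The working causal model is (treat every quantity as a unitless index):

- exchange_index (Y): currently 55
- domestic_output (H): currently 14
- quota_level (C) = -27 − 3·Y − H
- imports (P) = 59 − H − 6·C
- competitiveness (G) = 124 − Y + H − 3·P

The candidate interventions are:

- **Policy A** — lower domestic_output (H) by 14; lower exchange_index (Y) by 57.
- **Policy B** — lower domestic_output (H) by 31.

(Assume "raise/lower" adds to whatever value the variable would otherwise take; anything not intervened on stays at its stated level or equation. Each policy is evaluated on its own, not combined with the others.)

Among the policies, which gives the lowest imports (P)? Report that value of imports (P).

Policy A (H − 14, Y − 57):
  Y = 55 − 57 = -2
  H = 14 − 14 = 0
  C = -27 − 3·(-2) − 0 = -21
  P = 59 − 0 − 6·(-21) = 185
Policy B (H − 31):
  Y = 55
  H = 14 − 31 = -17
  C = -27 − 3·55 − (-17) = -175
  P = 59 − (-17) − 6·(-175) = 1126
Comparing — Policy A: P=185, Policy B: P=1126. Lowest is 185 (Policy A).

185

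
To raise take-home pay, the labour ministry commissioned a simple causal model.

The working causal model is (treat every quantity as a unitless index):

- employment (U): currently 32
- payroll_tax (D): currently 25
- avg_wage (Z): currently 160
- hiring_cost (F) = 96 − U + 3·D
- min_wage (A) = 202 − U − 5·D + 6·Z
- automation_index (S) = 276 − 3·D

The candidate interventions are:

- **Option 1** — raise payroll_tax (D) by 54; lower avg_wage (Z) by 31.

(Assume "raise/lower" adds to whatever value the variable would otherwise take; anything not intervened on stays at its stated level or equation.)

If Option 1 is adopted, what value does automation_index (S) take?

39

Option 1 (D + 54, Z − 31):
  D = 25 + 54 = 79
  S = 276 − 3·79 = 39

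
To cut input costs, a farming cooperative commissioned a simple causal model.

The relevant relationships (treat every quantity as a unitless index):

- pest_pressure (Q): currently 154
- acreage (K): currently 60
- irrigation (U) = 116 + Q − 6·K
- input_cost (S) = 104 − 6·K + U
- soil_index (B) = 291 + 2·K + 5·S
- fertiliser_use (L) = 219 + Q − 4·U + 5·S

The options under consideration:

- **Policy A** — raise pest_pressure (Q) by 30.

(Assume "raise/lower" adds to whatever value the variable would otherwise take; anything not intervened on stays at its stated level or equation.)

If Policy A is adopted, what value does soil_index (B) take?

Policy A (Q + 30):
  Q = 154 + 30 = 184
  K = 60
  U = 116 + 184 − 6·60 = -60
  S = 104 − 6·60 + (-60) = -316
  B = 291 + 2·60 + 5·(-316) = -1169

-1169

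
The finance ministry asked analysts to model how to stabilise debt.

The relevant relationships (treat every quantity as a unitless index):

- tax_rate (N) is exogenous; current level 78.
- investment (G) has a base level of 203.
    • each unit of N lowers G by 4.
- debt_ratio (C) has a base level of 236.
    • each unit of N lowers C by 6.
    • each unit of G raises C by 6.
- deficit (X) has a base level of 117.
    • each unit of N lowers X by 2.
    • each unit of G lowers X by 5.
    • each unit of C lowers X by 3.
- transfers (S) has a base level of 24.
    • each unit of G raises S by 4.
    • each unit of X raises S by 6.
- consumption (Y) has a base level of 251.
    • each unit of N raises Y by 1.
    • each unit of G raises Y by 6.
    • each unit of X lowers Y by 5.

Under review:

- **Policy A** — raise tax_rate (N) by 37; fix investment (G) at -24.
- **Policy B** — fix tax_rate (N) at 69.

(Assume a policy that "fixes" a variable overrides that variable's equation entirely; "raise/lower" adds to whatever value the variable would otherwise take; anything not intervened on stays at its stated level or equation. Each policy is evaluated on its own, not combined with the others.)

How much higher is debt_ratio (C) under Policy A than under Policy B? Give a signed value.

Policy A (N + 37, G := -24):
  N = 78 + 37 = 115
  G = -24
  C = 236 − 6·115 + 6·(-24) = -598
Policy B (N := 69):
  N = 69
  G = 203 − 4·69 = -73
  C = 236 − 6·69 + 6·(-73) = -616
C: -598 − (-616) = 18

18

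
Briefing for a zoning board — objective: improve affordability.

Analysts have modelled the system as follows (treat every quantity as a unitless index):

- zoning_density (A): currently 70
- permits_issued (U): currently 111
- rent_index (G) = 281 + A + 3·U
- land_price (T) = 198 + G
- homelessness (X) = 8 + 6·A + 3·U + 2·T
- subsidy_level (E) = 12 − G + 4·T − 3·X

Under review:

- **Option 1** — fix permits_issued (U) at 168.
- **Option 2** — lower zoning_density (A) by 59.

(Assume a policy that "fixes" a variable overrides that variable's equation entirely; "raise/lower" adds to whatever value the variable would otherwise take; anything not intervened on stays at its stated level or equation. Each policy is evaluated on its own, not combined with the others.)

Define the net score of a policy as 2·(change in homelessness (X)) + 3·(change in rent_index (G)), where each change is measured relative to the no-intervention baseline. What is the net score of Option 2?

-1121

Baseline:
  A = 70
  U = 111
  G = 281 + 70 + 3·111 = 684
  T = 198 + 684 = 882
  X = 8 + 6·70 + 3·111 + 2·882 = 2525
Option 2 (A − 59):
  A = 70 − 59 = 11
  U = 111
  G = 281 + 11 + 3·111 = 625
  T = 198 + 625 = 823
  X = 8 + 6·11 + 3·111 + 2·823 = 2053
ΔX = 2053 − 2525 = -472; ΔG = 625 − 684 = -59
Score = 2·(-472) + 3·(-59) = -1121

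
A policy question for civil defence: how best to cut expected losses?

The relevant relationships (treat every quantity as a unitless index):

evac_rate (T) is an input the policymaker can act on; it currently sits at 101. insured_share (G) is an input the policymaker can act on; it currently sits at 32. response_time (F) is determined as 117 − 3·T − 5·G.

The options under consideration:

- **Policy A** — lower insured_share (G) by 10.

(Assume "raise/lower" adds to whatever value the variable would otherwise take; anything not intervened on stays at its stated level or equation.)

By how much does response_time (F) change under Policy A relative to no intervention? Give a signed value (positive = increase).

50

Baseline:
  T = 101
  G = 32
  F = 117 − 3·101 − 5·32 = -346
Policy A (G − 10):
  T = 101
  G = 32 − 10 = 22
  F = 117 − 3·101 − 5·22 = -296
Change in F: -296 − (-346) = 50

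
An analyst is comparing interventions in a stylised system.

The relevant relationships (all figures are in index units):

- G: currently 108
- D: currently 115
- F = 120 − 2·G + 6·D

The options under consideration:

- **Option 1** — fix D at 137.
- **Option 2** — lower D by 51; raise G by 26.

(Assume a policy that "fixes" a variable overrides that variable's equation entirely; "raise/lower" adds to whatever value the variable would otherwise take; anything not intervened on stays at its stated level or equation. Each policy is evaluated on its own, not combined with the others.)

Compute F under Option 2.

236

Option 2 (D − 51, G + 26):
  G = 108 + 26 = 134
  D = 115 − 51 = 64
  F = 120 − 2·134 + 6·64 = 236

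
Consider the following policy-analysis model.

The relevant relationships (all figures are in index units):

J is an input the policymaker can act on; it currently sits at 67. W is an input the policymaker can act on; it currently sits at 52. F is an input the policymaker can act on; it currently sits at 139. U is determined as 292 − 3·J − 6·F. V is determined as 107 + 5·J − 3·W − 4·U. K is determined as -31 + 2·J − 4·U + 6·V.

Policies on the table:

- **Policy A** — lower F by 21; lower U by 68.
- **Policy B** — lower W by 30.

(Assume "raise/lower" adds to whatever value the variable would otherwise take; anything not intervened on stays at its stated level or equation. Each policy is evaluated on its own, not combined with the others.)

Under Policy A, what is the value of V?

3026

Policy A (F − 21, U − 68):
  J = 67
  W = 52
  F = 139 − 21 = 118
  U = 292 − 3·67 − 6·118 (−68 from intervention) = -685
  V = 107 + 5·67 − 3·52 − 4·(-685) = 3026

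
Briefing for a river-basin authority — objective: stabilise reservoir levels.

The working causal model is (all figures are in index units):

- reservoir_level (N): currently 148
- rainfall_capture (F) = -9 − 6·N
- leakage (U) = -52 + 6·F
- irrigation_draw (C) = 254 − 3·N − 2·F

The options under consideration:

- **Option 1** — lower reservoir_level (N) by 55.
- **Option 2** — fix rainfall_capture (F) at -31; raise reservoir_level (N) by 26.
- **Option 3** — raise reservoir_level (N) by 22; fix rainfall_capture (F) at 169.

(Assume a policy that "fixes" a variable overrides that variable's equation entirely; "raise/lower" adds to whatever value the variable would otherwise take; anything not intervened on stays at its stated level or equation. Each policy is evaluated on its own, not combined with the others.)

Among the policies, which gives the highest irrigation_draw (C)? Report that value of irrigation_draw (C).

Option 1 (N − 55):
  N = 148 − 55 = 93
  F = -9 − 6·93 = -567
  C = 254 − 3·93 − 2·(-567) = 1109
Option 2 (F := -31, N + 26):
  N = 148 + 26 = 174
  F = -31
  C = 254 − 3·174 − 2·(-31) = -206
Option 3 (N + 22, F := 169):
  N = 148 + 22 = 170
  F = 169
  C = 254 − 3·170 − 2·169 = -594
Comparing — Option 1: C=1109, Option 2: C=-206, Option 3: C=-594. Highest is 1109 (Option 1).

1109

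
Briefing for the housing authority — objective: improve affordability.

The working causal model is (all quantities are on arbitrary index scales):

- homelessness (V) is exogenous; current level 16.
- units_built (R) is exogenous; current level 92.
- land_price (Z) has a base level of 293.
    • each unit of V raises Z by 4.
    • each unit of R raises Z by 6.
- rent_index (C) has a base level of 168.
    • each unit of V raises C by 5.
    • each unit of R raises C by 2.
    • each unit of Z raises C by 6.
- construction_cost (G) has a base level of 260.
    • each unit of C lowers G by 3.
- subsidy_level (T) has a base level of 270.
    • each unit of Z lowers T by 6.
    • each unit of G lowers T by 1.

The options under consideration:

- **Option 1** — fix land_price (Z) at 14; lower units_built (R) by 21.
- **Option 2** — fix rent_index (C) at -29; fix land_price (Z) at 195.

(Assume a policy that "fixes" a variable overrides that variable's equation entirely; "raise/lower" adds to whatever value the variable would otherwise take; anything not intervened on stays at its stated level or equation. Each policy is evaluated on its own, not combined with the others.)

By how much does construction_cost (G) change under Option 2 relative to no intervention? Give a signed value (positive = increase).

Baseline:
  V = 16
  R = 92
  Z = 293 + 4·16 + 6·92 = 909
  C = 168 + 5·16 + 2·92 + 6·909 = 5886
  G = 260 − 3·5886 = -17398
Option 2 (C := -29, Z := 195):
  V = 16
  R = 92
  Z = 195
  C = -29
  G = 260 − 3·(-29) = 347
Change in G: 347 − (-17398) = 17745

17745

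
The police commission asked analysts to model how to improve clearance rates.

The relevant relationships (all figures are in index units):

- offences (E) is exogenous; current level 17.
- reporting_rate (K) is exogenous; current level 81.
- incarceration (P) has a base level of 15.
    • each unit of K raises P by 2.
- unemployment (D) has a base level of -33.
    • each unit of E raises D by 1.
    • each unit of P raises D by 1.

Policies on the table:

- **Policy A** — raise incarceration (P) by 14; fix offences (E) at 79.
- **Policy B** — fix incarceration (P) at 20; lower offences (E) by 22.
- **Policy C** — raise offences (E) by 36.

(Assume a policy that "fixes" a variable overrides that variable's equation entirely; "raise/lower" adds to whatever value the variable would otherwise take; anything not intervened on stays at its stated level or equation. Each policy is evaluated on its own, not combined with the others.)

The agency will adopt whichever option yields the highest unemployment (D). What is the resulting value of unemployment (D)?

237

Policy A (P + 14, E := 79):
  E = 79
  K = 81
  P = 15 + 2·81 (+14 from intervention) = 191
  D = -33 + 79 + 191 = 237
Policy B (P := 20, E − 22):
  E = 17 − 22 = -5
  K = 81
  P = 20
  D = -33 + (-5) + 20 = -18
Policy C (E + 36):
  E = 17 + 36 = 53
  K = 81
  P = 15 + 2·81 = 177
  D = -33 + 53 + 177 = 197
Comparing — Policy A: D=237, Policy B: D=-18, Policy C: D=197. Highest is 237 (Policy A).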